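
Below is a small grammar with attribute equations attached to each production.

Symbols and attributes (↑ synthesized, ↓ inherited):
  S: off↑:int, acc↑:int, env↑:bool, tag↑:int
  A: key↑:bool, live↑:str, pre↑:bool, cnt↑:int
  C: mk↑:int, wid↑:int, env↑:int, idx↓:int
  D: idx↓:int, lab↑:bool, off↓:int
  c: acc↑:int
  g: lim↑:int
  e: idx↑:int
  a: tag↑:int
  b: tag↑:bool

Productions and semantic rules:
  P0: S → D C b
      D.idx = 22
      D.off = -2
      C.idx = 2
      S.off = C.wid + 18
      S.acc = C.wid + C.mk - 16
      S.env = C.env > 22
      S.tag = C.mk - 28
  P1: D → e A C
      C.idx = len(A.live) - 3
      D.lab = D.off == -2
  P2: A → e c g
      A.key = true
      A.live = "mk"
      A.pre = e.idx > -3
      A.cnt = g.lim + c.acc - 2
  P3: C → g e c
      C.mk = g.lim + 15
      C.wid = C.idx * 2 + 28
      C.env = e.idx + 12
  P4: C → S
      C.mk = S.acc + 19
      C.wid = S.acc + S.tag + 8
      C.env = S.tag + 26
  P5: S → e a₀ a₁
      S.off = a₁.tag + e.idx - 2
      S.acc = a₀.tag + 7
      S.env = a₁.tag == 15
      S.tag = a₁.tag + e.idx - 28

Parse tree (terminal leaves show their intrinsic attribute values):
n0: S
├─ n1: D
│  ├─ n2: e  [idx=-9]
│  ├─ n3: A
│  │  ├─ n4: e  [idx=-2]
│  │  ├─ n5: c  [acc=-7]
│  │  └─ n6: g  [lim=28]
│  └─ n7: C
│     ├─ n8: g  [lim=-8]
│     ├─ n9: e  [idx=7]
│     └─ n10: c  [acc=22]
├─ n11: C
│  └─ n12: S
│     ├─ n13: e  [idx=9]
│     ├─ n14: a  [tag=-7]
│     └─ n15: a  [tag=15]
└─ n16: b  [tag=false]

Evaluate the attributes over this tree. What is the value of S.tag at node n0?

1. n1.idx = 22  [22]
2. n1.off = -2  [-2]
3. n2.idx = -9  [terminal]
4. n4.idx = -2  [terminal]
5. n5.acc = -7  [terminal]
6. n6.lim = 28  [terminal]
7. n3.key = true  [true]
8. n3.live = "mk"  ["mk"]
9. n3.pre = true  [e.idx > -3]
10. n3.cnt = 19  [g.lim + c.acc - 2]
11. n7.idx = -1  [len(A.live) - 3]
12. n8.lim = -8  [terminal]
13. n9.idx = 7  [terminal]
14. n10.acc = 22  [terminal]
15. n7.mk = 7  [g.lim + 15]
16. n7.wid = 26  [C.idx * 2 + 28]
17. n7.env = 19  [e.idx + 12]
18. n1.lab = true  [D.off == -2]
19. n11.idx = 2  [2]
20. n13.idx = 9  [terminal]
21. n14.tag = -7  [terminal]
22. n15.tag = 15  [terminal]
23. n12.off = 22  [a₁.tag + e.idx - 2]
24. n12.acc = 0  [a₀.tag + 7]
25. n12.env = true  [a₁.tag == 15]
26. n12.tag = -4  [a₁.tag + e.idx - 28]
27. n11.mk = 19  [S.acc + 19]
28. n11.wid = 4  [S.acc + S.tag + 8]
29. n11.env = 22  [S.tag + 26]
30. n16.tag = false  [terminal]
31. n0.off = 22  [C.wid + 18]
32. n0.acc = 7  [C.wid + C.mk - 16]
33. n0.env = false  [C.env > 22]
34. n0.tag = -9  [C.mk - 28]

-9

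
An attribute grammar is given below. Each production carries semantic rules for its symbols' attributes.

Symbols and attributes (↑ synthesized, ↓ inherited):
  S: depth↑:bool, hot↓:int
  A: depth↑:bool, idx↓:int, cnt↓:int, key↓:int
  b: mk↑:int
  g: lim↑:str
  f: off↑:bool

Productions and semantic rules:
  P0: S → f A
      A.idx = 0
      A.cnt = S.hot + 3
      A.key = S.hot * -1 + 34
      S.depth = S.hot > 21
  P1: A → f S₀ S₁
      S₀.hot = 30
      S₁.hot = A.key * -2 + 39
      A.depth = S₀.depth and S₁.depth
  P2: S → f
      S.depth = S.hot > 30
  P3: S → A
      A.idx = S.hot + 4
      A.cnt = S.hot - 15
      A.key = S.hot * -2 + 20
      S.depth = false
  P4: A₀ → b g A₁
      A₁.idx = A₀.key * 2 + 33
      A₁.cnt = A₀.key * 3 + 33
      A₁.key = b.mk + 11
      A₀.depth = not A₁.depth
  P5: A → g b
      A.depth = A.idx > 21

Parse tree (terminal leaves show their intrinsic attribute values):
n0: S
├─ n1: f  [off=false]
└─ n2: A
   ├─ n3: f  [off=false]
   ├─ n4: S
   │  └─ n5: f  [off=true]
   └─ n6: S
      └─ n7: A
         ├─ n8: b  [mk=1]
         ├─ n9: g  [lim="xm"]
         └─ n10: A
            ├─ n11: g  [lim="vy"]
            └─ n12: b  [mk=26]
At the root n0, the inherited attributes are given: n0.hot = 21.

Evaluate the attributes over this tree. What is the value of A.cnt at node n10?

15

1. n0.hot = 21  [given at root]
2. n1.off = false  [terminal]
3. n2.idx = 0  [0]
4. n2.cnt = 24  [S.hot + 3]
5. n2.key = 13  [S.hot * -1 + 34]
6. n3.off = false  [terminal]
7. n4.hot = 30  [30]
8. n5.off = true  [terminal]
9. n4.depth = false  [S.hot > 30]
10. n6.hot = 13  [A.key * -2 + 39]
11. n7.idx = 17  [S.hot + 4]
12. n7.cnt = -2  [S.hot - 15]
13. n7.key = -6  [S.hot * -2 + 20]
14. n8.mk = 1  [terminal]
15. n9.lim = "xm"  [terminal]
16. n10.idx = 21  [A₀.key * 2 + 33]
17. n10.cnt = 15  [A₀.key * 3 + 33]
18. n10.key = 12  [b.mk + 11]
19. n11.lim = "vy"  [terminal]
20. n12.mk = 26  [terminal]
21. n10.depth = false  [A.idx > 21]
22. n7.depth = true  [not A₁.depth]
23. n6.depth = false  [false]
24. n2.depth = false  [S₀.depth and S₁.depth]
25. n0.depth = false  [S.hot > 21]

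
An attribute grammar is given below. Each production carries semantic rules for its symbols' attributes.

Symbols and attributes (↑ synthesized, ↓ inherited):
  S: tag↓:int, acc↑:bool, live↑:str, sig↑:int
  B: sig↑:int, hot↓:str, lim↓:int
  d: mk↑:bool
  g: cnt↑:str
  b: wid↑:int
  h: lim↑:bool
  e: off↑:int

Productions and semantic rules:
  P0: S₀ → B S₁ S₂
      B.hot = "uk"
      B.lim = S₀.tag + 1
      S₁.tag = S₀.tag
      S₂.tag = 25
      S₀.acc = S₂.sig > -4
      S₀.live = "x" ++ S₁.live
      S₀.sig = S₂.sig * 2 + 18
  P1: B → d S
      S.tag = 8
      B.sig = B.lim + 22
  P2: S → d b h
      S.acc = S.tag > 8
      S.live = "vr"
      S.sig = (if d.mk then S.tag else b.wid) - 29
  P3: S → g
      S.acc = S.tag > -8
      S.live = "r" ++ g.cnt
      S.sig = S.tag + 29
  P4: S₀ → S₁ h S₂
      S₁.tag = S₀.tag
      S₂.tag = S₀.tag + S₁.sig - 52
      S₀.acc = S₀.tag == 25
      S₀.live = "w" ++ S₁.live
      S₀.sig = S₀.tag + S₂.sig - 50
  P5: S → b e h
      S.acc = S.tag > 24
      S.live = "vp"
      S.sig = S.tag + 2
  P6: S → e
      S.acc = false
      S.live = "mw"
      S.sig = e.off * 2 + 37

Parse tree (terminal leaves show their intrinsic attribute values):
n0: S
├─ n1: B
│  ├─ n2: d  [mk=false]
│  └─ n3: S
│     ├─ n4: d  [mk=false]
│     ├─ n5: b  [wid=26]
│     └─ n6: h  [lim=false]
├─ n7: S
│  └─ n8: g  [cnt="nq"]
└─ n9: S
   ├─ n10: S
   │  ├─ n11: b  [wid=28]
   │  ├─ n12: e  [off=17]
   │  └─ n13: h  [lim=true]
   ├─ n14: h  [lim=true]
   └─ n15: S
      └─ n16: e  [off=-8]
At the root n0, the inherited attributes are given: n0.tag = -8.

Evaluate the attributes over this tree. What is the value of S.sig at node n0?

10

1. n0.tag = -8  [given at root]
2. n1.hot = "uk"  ["uk"]
3. n1.lim = -7  [S₀.tag + 1]
4. n2.mk = false  [terminal]
5. n3.tag = 8  [8]
6. n4.mk = false  [terminal]
7. n5.wid = 26  [terminal]
8. n6.lim = false  [terminal]
9. n3.acc = false  [S.tag > 8]
10. n3.live = "vr"  ["vr"]
11. n3.sig = -3  [(if d.mk then S.tag else b.wid) - 29]
12. n1.sig = 15  [B.lim + 22]
13. n7.tag = -8  [S₀.tag]
14. n8.cnt = "nq"  [terminal]
15. n7.acc = false  [S.tag > -8]
16. n7.live = "rnq"  ["r" ++ g.cnt]
17. n7.sig = 21  [S.tag + 29]
18. n9.tag = 25  [25]
19. n10.tag = 25  [S₀.tag]
20. n11.wid = 28  [terminal]
21. n12.off = 17  [terminal]
22. n13.lim = true  [terminal]
23. n10.acc = true  [S.tag > 24]
24. n10.live = "vp"  ["vp"]
25. n10.sig = 27  [S.tag + 2]
26. n14.lim = true  [terminal]
27. n15.tag = 0  [S₀.tag + S₁.sig - 52]
28. n16.off = -8  [terminal]
29. n15.acc = false  [false]
30. n15.live = "mw"  ["mw"]
31. n15.sig = 21  [e.off * 2 + 37]
32. n9.acc = true  [S₀.tag == 25]
33. n9.live = "wvp"  ["w" ++ S₁.live]
34. n9.sig = -4  [S₀.tag + S₂.sig - 50]
35. n0.acc = false  [S₂.sig > -4]
36. n0.live = "xrnq"  ["x" ++ S₁.live]
37. n0.sig = 10  [S₂.sig * 2 + 18]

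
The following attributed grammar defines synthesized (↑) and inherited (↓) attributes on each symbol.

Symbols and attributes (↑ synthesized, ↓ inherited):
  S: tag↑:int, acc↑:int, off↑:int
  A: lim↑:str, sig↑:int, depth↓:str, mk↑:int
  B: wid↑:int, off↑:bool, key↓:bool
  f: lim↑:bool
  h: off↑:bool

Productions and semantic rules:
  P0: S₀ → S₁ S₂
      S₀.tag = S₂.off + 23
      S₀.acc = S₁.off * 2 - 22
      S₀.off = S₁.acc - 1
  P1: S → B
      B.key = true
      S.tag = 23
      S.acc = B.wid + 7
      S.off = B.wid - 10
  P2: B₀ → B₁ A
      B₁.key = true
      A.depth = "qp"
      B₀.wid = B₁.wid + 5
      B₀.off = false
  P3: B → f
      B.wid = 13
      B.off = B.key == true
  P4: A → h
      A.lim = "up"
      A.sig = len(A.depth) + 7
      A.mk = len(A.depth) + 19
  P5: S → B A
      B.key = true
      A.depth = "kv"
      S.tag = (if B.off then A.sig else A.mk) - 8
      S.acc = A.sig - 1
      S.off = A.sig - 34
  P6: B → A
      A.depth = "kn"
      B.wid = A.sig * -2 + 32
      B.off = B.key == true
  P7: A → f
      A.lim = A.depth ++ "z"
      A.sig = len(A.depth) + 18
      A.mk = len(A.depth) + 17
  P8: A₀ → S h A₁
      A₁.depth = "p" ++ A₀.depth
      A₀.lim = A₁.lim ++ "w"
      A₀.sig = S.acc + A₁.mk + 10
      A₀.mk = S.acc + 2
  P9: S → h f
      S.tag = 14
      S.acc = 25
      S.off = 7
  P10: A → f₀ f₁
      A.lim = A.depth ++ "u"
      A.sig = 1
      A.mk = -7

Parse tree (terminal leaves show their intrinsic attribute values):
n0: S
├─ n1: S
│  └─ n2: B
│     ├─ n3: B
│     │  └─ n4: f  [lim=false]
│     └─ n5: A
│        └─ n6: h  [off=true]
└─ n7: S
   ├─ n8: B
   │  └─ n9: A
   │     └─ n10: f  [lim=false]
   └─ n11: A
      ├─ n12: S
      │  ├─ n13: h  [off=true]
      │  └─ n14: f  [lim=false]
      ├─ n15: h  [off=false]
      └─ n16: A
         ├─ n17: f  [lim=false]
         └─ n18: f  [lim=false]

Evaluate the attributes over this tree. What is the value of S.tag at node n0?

1. n2.key = true  [true]
2. n3.key = true  [true]
3. n4.lim = false  [terminal]
4. n3.wid = 13  [13]
5. n3.off = true  [B.key == true]
6. n5.depth = "qp"  ["qp"]
7. n6.off = true  [terminal]
8. n5.lim = "up"  ["up"]
9. n5.sig = 9  [len(A.depth) + 7]
10. n5.mk = 21  [len(A.depth) + 19]
11. n2.wid = 18  [B₁.wid + 5]
12. n2.off = false  [false]
13. n1.tag = 23  [23]
14. n1.acc = 25  [B.wid + 7]
15. n1.off = 8  [B.wid - 10]
16. n8.key = true  [true]
17. n9.depth = "kn"  ["kn"]
18. n10.lim = false  [terminal]
19. n9.lim = "knz"  [A.depth ++ "z"]
20. n9.sig = 20  [len(A.depth) + 18]
21. n9.mk = 19  [len(A.depth) + 17]
22. n8.wid = -8  [A.sig * -2 + 32]
23. n8.off = true  [B.key == true]
24. n11.depth = "kv"  ["kv"]
25. n13.off = true  [terminal]
26. n14.lim = false  [terminal]
27. n12.tag = 14  [14]
28. n12.acc = 25  [25]
29. n12.off = 7  [7]
30. n15.off = false  [terminal]
31. n16.depth = "pkv"  ["p" ++ A₀.depth]
32. n17.lim = false  [terminal]
33. n18.lim = false  [terminal]
34. n16.lim = "pkvu"  [A.depth ++ "u"]
35. n16.sig = 1  [1]
36. n16.mk = -7  [-7]
37. n11.lim = "pkvuw"  [A₁.lim ++ "w"]
38. n11.sig = 28  [S.acc + A₁.mk + 10]
39. n11.mk = 27  [S.acc + 2]
40. n7.tag = 20  [(if B.off then A.sig else A.mk) - 8]
41. n7.acc = 27  [A.sig - 1]
42. n7.off = -6  [A.sig - 34]
43. n0.tag = 17  [S₂.off + 23]
44. n0.acc = -6  [S₁.off * 2 - 22]
45. n0.off = 24  [S₁.acc - 1]

17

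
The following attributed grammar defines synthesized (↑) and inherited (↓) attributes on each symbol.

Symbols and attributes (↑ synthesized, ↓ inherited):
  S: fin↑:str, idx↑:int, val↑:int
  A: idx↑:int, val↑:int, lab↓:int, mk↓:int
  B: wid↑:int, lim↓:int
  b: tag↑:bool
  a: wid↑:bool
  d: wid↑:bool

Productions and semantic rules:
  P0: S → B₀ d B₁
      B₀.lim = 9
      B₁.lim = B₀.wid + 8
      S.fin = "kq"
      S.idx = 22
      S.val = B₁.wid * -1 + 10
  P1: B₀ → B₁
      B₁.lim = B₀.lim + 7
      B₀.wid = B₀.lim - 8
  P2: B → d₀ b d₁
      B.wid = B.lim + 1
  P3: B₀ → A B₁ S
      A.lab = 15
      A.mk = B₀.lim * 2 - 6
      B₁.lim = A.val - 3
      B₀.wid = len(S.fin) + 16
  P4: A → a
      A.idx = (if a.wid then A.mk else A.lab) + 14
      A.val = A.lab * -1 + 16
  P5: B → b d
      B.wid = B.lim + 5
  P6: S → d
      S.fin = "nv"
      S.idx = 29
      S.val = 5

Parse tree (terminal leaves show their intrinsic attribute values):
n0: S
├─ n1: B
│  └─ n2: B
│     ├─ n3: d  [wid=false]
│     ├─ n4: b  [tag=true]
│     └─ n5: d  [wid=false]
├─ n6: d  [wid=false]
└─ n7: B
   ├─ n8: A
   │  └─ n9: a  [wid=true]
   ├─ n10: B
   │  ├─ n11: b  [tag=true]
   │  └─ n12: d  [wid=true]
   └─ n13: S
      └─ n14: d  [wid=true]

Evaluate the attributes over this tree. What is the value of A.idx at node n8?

1. n1.lim = 9  [9]
2. n2.lim = 16  [B₀.lim + 7]
3. n3.wid = false  [terminal]
4. n4.tag = true  [terminal]
5. n5.wid = false  [terminal]
6. n2.wid = 17  [B.lim + 1]
7. n1.wid = 1  [B₀.lim - 8]
8. n6.wid = false  [terminal]
9. n7.lim = 9  [B₀.wid + 8]
10. n8.lab = 15  [15]
11. n8.mk = 12  [B₀.lim * 2 - 6]
12. n9.wid = true  [terminal]
13. n8.idx = 26  [(if a.wid then A.mk else A.lab) + 14]
14. n8.val = 1  [A.lab * -1 + 16]
15. n10.lim = -2  [A.val - 3]
16. n11.tag = true  [terminal]
17. n12.wid = true  [terminal]
18. n10.wid = 3  [B.lim + 5]
19. n14.wid = true  [terminal]
20. n13.fin = "nv"  ["nv"]
21. n13.idx = 29  [29]
22. n13.val = 5  [5]
23. n7.wid = 18  [len(S.fin) + 16]
24. n0.fin = "kq"  ["kq"]
25. n0.idx = 22  [22]
26. n0.val = -8  [B₁.wid * -1 + 10]

26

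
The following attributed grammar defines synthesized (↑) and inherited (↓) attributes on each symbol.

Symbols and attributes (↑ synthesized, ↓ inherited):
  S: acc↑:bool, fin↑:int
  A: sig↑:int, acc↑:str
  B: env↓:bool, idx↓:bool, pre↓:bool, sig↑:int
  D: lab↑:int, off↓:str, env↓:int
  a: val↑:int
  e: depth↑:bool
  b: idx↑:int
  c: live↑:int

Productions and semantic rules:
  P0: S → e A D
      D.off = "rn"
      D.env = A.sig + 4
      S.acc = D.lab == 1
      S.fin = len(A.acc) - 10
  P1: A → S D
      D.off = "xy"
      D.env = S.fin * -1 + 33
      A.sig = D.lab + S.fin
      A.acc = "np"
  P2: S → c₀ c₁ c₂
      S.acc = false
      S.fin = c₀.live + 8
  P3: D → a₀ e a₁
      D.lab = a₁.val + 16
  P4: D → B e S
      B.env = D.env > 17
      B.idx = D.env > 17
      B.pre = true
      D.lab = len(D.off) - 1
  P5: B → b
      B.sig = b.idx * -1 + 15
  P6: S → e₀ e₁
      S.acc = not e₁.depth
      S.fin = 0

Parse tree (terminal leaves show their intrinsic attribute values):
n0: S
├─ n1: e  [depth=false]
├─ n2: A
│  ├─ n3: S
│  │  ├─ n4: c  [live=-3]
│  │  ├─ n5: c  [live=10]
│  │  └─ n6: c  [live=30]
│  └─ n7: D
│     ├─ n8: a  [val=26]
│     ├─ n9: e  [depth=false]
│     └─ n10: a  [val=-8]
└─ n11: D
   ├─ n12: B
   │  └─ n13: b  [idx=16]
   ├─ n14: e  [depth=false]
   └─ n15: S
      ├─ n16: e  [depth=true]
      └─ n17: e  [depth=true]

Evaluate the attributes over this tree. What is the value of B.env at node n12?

false

1. n1.depth = false  [terminal]
2. n4.live = -3  [terminal]
3. n5.live = 10  [terminal]
4. n6.live = 30  [terminal]
5. n3.acc = false  [false]
6. n3.fin = 5  [c₀.live + 8]
7. n7.off = "xy"  ["xy"]
8. n7.env = 28  [S.fin * -1 + 33]
9. n8.val = 26  [terminal]
10. n9.depth = false  [terminal]
11. n10.val = -8  [terminal]
12. n7.lab = 8  [a₁.val + 16]
13. n2.sig = 13  [D.lab + S.fin]
14. n2.acc = "np"  ["np"]
15. n11.off = "rn"  ["rn"]
16. n11.env = 17  [A.sig + 4]
17. n12.env = false  [D.env > 17]
18. n12.idx = false  [D.env > 17]
19. n12.pre = true  [true]
20. n13.idx = 16  [terminal]
21. n12.sig = -1  [b.idx * -1 + 15]
22. n14.depth = false  [terminal]
23. n16.depth = true  [terminal]
24. n17.depth = true  [terminal]
25. n15.acc = false  [not e₁.depth]
26. n15.fin = 0  [0]
27. n11.lab = 1  [len(D.off) - 1]
28. n0.acc = true  [D.lab == 1]
29. n0.fin = -8  [len(A.acc) - 10]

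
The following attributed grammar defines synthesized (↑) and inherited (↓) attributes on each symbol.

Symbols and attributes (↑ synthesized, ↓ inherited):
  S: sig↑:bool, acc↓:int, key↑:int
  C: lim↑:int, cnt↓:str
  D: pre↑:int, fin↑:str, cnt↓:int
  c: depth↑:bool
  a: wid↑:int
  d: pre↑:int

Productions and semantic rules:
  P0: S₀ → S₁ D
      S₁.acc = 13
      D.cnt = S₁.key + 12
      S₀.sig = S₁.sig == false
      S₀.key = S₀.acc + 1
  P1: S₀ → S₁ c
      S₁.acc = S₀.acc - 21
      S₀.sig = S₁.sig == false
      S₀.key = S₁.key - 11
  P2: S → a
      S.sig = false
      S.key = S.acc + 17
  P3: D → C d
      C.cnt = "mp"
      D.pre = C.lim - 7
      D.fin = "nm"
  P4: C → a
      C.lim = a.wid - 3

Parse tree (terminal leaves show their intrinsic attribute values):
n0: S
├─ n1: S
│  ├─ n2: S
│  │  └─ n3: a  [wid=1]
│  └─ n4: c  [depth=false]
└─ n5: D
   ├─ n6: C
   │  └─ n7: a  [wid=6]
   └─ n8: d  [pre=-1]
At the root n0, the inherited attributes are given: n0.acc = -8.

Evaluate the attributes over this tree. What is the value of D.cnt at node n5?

10

1. n0.acc = -8  [given at root]
2. n1.acc = 13  [13]
3. n2.acc = -8  [S₀.acc - 21]
4. n3.wid = 1  [terminal]
5. n2.sig = false  [false]
6. n2.key = 9  [S.acc + 17]
7. n4.depth = false  [terminal]
8. n1.sig = true  [S₁.sig == false]
9. n1.key = -2  [S₁.key - 11]
10. n5.cnt = 10  [S₁.key + 12]
11. n6.cnt = "mp"  ["mp"]
12. n7.wid = 6  [terminal]
13. n6.lim = 3  [a.wid - 3]
14. n8.pre = -1  [terminal]
15. n5.pre = -4  [C.lim - 7]
16. n5.fin = "nm"  ["nm"]
17. n0.sig = false  [S₁.sig == false]
18. n0.key = -7  [S₀.acc + 1]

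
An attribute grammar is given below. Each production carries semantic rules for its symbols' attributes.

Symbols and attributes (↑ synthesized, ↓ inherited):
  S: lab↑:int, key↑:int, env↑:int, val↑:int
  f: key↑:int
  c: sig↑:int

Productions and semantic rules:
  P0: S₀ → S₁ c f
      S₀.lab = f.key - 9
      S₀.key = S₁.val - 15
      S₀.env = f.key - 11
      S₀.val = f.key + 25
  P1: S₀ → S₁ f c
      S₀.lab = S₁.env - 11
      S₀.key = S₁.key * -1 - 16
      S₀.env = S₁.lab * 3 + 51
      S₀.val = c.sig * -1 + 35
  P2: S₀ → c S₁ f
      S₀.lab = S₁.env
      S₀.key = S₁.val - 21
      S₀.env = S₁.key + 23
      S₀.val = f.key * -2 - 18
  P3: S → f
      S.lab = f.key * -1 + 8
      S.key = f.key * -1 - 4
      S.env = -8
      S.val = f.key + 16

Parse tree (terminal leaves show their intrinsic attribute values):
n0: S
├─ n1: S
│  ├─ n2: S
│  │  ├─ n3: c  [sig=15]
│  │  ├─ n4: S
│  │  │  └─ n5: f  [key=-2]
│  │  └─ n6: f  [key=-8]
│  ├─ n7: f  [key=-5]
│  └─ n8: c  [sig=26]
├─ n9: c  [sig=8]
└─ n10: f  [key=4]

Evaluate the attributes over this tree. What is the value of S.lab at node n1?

1. n3.sig = 15  [terminal]
2. n5.key = -2  [terminal]
3. n4.lab = 10  [f.key * -1 + 8]
4. n4.key = -2  [f.key * -1 - 4]
5. n4.env = -8  [-8]
6. n4.val = 14  [f.key + 16]
7. n6.key = -8  [terminal]
8. n2.lab = -8  [S₁.env]
9. n2.key = -7  [S₁.val - 21]
10. n2.env = 21  [S₁.key + 23]
11. n2.val = -2  [f.key * -2 - 18]
12. n7.key = -5  [terminal]
13. n8.sig = 26  [terminal]
14. n1.lab = 10  [S₁.env - 11]
15. n1.key = -9  [S₁.key * -1 - 16]
16. n1.env = 27  [S₁.lab * 3 + 51]
17. n1.val = 9  [c.sig * -1 + 35]
18. n9.sig = 8  [terminal]
19. n10.key = 4  [terminal]
20. n0.lab = -5  [f.key - 9]
21. n0.key = -6  [S₁.val - 15]
22. n0.env = -7  [f.key - 11]
23. n0.val = 29  [f.key + 25]

10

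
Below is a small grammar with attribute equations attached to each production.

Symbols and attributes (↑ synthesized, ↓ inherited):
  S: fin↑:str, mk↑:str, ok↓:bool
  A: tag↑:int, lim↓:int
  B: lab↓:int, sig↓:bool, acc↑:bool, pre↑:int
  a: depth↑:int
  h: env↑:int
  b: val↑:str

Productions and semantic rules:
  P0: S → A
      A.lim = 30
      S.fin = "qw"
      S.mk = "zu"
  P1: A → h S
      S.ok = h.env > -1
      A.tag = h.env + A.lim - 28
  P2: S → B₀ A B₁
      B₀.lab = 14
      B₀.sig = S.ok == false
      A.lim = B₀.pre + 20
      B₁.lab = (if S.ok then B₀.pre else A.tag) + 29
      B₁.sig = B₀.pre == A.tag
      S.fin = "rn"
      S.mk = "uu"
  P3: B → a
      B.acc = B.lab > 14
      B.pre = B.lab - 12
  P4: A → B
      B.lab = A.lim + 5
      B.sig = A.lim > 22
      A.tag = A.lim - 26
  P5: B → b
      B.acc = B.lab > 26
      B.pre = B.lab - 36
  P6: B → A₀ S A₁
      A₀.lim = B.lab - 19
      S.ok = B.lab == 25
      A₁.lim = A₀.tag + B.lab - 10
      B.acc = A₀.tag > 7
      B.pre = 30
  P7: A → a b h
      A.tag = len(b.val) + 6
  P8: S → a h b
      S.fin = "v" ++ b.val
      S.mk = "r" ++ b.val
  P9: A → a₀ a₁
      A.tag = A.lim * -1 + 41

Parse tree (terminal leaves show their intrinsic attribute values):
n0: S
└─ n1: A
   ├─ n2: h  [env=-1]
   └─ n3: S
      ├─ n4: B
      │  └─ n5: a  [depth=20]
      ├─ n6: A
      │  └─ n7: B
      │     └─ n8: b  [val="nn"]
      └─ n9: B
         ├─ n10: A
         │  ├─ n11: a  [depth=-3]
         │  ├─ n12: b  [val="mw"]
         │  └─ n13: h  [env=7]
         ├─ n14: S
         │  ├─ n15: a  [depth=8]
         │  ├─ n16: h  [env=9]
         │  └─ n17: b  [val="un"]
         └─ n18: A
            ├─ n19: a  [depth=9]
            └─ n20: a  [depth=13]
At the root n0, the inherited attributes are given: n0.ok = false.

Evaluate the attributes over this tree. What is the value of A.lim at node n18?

23

1. n0.ok = false  [given at root]
2. n1.lim = 30  [30]
3. n2.env = -1  [terminal]
4. n3.ok = false  [h.env > -1]
5. n4.lab = 14  [14]
6. n4.sig = true  [S.ok == false]
7. n5.depth = 20  [terminal]
8. n4.acc = false  [B.lab > 14]
9. n4.pre = 2  [B.lab - 12]
10. n6.lim = 22  [B₀.pre + 20]
11. n7.lab = 27  [A.lim + 5]
12. n7.sig = false  [A.lim > 22]
13. n8.val = "nn"  [terminal]
14. n7.acc = true  [B.lab > 26]
15. n7.pre = -9  [B.lab - 36]
16. n6.tag = -4  [A.lim - 26]
17. n9.lab = 25  [(if S.ok then B₀.pre else A.tag) + 29]
18. n9.sig = false  [B₀.pre == A.tag]
19. n10.lim = 6  [B.lab - 19]
20. n11.depth = -3  [terminal]
21. n12.val = "mw"  [terminal]
22. n13.env = 7  [terminal]
23. n10.tag = 8  [len(b.val) + 6]
24. n14.ok = true  [B.lab == 25]
25. n15.depth = 8  [terminal]
26. n16.env = 9  [terminal]
27. n17.val = "un"  [terminal]
28. n14.fin = "vun"  ["v" ++ b.val]
29. n14.mk = "run"  ["r" ++ b.val]
30. n18.lim = 23  [A₀.tag + B.lab - 10]
31. n19.depth = 9  [terminal]
32. n20.depth = 13  [terminal]
33. n18.tag = 18  [A.lim * -1 + 41]
34. n9.acc = true  [A₀.tag > 7]
35. n9.pre = 30  [30]
36. n3.fin = "rn"  ["rn"]
37. n3.mk = "uu"  ["uu"]
38. n1.tag = 1  [h.env + A.lim - 28]
39. n0.fin = "qw"  ["qw"]
40. n0.mk = "zu"  ["zu"]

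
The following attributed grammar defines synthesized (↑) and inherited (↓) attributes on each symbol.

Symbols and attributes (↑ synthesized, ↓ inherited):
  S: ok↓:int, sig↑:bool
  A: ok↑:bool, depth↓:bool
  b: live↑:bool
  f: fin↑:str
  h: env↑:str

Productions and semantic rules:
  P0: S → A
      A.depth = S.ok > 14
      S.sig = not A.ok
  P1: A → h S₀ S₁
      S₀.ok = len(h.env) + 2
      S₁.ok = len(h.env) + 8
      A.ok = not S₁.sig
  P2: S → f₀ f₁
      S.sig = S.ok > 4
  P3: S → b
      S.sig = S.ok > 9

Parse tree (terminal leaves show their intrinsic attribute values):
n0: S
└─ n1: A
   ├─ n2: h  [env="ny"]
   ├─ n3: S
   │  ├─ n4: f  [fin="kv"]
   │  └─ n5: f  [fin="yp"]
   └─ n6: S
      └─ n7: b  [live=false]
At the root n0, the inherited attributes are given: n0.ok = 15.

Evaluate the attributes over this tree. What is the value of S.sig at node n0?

true

1. n0.ok = 15  [given at root]
2. n1.depth = true  [S.ok > 14]
3. n2.env = "ny"  [terminal]
4. n3.ok = 4  [len(h.env) + 2]
5. n4.fin = "kv"  [terminal]
6. n5.fin = "yp"  [terminal]
7. n3.sig = false  [S.ok > 4]
8. n6.ok = 10  [len(h.env) + 8]
9. n7.live = false  [terminal]
10. n6.sig = true  [S.ok > 9]
11. n1.ok = false  [not S₁.sig]
12. n0.sig = true  [not A.ok]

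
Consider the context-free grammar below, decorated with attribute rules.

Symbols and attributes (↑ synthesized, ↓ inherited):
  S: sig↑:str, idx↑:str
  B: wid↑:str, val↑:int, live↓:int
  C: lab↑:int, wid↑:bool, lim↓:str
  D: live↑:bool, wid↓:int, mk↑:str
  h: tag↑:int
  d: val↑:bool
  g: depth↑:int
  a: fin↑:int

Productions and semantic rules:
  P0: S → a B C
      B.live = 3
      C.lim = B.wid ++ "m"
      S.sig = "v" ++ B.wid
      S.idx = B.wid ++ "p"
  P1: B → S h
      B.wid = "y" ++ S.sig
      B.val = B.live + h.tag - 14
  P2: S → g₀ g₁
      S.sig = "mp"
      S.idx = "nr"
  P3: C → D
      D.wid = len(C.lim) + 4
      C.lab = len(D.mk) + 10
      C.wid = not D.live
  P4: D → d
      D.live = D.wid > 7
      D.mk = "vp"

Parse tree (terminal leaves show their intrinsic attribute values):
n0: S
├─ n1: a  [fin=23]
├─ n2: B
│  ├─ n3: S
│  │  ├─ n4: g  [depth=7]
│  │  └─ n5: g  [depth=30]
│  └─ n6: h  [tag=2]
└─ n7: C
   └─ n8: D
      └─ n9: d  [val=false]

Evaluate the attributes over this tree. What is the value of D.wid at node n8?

1. n1.fin = 23  [terminal]
2. n2.live = 3  [3]
3. n4.depth = 7  [terminal]
4. n5.depth = 30  [terminal]
5. n3.sig = "mp"  ["mp"]
6. n3.idx = "nr"  ["nr"]
7. n6.tag = 2  [terminal]
8. n2.wid = "ymp"  ["y" ++ S.sig]
9. n2.val = -9  [B.live + h.tag - 14]
10. n7.lim = "ympm"  [B.wid ++ "m"]
11. n8.wid = 8  [len(C.lim) + 4]
12. n9.val = false  [terminal]
13. n8.live = true  [D.wid > 7]
14. n8.mk = "vp"  ["vp"]
15. n7.lab = 12  [len(D.mk) + 10]
16. n7.wid = false  [not D.live]
17. n0.sig = "vymp"  ["v" ++ B.wid]
18. n0.idx = "ympp"  [B.wid ++ "p"]

8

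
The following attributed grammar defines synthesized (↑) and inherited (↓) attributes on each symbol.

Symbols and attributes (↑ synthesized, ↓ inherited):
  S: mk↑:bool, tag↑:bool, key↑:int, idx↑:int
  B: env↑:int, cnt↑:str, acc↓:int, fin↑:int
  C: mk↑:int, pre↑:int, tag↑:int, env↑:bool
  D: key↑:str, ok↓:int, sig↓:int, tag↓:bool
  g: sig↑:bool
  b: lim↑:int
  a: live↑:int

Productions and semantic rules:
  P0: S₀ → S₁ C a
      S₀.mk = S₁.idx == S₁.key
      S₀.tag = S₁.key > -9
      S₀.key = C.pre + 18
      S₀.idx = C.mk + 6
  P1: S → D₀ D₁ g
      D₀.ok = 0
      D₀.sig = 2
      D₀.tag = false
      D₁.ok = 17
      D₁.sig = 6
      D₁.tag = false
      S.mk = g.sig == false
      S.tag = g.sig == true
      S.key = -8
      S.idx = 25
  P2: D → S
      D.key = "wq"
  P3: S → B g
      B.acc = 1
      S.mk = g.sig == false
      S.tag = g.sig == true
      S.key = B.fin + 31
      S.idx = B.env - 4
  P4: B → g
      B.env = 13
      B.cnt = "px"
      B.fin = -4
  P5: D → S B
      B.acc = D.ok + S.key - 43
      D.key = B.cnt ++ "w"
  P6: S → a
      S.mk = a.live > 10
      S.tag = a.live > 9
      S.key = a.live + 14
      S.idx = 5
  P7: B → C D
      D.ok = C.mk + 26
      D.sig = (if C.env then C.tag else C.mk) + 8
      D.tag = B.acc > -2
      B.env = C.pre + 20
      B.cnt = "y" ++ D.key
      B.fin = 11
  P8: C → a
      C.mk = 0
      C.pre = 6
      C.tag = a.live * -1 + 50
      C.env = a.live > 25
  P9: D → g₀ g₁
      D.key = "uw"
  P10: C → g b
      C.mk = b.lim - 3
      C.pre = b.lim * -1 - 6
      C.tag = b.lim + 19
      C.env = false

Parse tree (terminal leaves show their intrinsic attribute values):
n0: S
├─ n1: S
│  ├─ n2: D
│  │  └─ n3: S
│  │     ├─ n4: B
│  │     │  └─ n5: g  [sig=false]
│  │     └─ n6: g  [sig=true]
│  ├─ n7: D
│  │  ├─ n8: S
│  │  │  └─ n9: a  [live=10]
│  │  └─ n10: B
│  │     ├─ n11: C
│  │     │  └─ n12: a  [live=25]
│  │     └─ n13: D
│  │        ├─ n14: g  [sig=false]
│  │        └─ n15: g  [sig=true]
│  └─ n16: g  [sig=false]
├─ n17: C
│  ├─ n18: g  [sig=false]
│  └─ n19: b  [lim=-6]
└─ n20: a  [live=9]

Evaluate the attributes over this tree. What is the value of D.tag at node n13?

false

1. n2.ok = 0  [0]
2. n2.sig = 2  [2]
3. n2.tag = false  [false]
4. n4.acc = 1  [1]
5. n5.sig = false  [terminal]
6. n4.env = 13  [13]
7. n4.cnt = "px"  ["px"]
8. n4.fin = -4  [-4]
9. n6.sig = true  [terminal]
10. n3.mk = false  [g.sig == false]
11. n3.tag = true  [g.sig == true]
12. n3.key = 27  [B.fin + 31]
13. n3.idx = 9  [B.env - 4]
14. n2.key = "wq"  ["wq"]
15. n7.ok = 17  [17]
16. n7.sig = 6  [6]
17. n7.tag = false  [false]
18. n9.live = 10  [terminal]
19. n8.mk = false  [a.live > 10]
20. n8.tag = true  [a.live > 9]
21. n8.key = 24  [a.live + 14]
22. n8.idx = 5  [5]
23. n10.acc = -2  [D.ok + S.key - 43]
24. n12.live = 25  [terminal]
25. n11.mk = 0  [0]
26. n11.pre = 6  [6]
27. n11.tag = 25  [a.live * -1 + 50]
28. n11.env = false  [a.live > 25]
29. n13.ok = 26  [C.mk + 26]
30. n13.sig = 8  [(if C.env then C.tag else C.mk) + 8]
31. n13.tag = false  [B.acc > -2]
32. n14.sig = false  [terminal]
33. n15.sig = true  [terminal]
34. n13.key = "uw"  ["uw"]
35. n10.env = 26  [C.pre + 20]
36. n10.cnt = "yuw"  ["y" ++ D.key]
37. n10.fin = 11  [11]
38. n7.key = "yuww"  [B.cnt ++ "w"]
39. n16.sig = false  [terminal]
40. n1.mk = true  [g.sig == false]
41. n1.tag = false  [g.sig == true]
42. n1.key = -8  [-8]
43. n1.idx = 25  [25]
44. n18.sig = false  [terminal]
45. n19.lim = -6  [terminal]
46. n17.mk = -9  [b.lim - 3]
47. n17.pre = 0  [b.lim * -1 - 6]
48. n17.tag = 13  [b.lim + 19]
49. n17.env = false  [false]
50. n20.live = 9  [terminal]
51. n0.mk = false  [S₁.idx == S₁.key]
52. n0.tag = true  [S₁.key > -9]
53. n0.key = 18  [C.pre + 18]
54. n0.idx = -3  [C.mk + 6]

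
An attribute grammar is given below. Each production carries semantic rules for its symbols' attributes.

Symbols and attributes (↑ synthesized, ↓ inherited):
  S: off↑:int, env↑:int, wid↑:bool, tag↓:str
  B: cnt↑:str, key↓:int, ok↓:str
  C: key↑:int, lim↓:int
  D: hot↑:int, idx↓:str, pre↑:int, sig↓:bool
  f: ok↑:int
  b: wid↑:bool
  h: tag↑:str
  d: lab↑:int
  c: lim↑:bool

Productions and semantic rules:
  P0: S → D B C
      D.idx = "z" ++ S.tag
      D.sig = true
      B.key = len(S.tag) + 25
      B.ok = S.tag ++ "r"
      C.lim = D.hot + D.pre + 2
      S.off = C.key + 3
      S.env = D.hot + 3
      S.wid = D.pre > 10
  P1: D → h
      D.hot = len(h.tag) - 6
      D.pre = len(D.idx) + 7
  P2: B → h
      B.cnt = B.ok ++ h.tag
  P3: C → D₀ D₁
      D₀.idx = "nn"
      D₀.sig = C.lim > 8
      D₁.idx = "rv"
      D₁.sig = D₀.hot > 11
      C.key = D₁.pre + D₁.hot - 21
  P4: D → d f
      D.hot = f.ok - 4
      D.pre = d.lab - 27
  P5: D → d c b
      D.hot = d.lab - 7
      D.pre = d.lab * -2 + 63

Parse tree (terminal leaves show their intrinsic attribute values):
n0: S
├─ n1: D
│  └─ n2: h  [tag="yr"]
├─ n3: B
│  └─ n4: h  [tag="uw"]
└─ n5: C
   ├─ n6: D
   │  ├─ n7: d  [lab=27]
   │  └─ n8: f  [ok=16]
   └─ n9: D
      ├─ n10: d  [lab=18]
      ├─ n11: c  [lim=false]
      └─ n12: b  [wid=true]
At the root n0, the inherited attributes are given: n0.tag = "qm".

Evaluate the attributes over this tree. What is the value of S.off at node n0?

20

1. n0.tag = "qm"  [given at root]
2. n1.idx = "zqm"  ["z" ++ S.tag]
3. n1.sig = true  [true]
4. n2.tag = "yr"  [terminal]
5. n1.hot = -4  [len(h.tag) - 6]
6. n1.pre = 10  [len(D.idx) + 7]
7. n3.key = 27  [len(S.tag) + 25]
8. n3.ok = "qmr"  [S.tag ++ "r"]
9. n4.tag = "uw"  [terminal]
10. n3.cnt = "qmruw"  [B.ok ++ h.tag]
11. n5.lim = 8  [D.hot + D.pre + 2]
12. n6.idx = "nn"  ["nn"]
13. n6.sig = false  [C.lim > 8]
14. n7.lab = 27  [terminal]
15. n8.ok = 16  [terminal]
16. n6.hot = 12  [f.ok - 4]
17. n6.pre = 0  [d.lab - 27]
18. n9.idx = "rv"  ["rv"]
19. n9.sig = true  [D₀.hot > 11]
20. n10.lab = 18  [terminal]
21. n11.lim = false  [terminal]
22. n12.wid = true  [terminal]
23. n9.hot = 11  [d.lab - 7]
24. n9.pre = 27  [d.lab * -2 + 63]
25. n5.key = 17  [D₁.pre + D₁.hot - 21]
26. n0.off = 20  [C.key + 3]
27. n0.env = -1  [D.hot + 3]
28. n0.wid = false  [D.pre > 10]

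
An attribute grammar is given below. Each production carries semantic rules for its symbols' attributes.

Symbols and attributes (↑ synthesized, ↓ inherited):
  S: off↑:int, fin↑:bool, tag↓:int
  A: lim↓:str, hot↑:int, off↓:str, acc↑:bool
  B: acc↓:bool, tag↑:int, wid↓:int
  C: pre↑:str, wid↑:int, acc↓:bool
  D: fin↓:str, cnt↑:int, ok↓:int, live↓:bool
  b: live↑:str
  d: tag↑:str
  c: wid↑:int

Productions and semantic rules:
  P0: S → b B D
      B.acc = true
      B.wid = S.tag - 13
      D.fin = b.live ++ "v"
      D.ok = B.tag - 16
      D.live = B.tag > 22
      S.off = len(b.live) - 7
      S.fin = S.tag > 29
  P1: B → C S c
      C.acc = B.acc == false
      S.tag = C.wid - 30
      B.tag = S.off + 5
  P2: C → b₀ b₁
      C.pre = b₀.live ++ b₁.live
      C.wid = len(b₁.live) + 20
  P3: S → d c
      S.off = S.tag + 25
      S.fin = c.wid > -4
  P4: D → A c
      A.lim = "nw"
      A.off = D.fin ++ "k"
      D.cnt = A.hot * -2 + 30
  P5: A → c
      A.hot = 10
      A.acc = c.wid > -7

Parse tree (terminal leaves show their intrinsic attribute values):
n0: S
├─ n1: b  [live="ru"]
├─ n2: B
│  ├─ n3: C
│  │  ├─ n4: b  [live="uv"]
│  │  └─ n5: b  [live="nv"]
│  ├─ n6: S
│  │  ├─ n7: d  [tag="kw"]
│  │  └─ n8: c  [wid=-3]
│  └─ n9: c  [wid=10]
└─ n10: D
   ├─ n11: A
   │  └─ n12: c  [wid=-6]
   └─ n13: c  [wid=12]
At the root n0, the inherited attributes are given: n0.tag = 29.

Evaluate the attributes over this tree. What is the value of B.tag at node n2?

1. n0.tag = 29  [given at root]
2. n1.live = "ru"  [terminal]
3. n2.acc = true  [true]
4. n2.wid = 16  [S.tag - 13]
5. n3.acc = false  [B.acc == false]
6. n4.live = "uv"  [terminal]
7. n5.live = "nv"  [terminal]
8. n3.pre = "uvnv"  [b₀.live ++ b₁.live]
9. n3.wid = 22  [len(b₁.live) + 20]
10. n6.tag = -8  [C.wid - 30]
11. n7.tag = "kw"  [terminal]
12. n8.wid = -3  [terminal]
13. n6.off = 17  [S.tag + 25]
14. n6.fin = true  [c.wid > -4]
15. n9.wid = 10  [terminal]
16. n2.tag = 22  [S.off + 5]
17. n10.fin = "ruv"  [b.live ++ "v"]
18. n10.ok = 6  [B.tag - 16]
19. n10.live = false  [B.tag > 22]
20. n11.lim = "nw"  ["nw"]
21. n11.off = "ruvk"  [D.fin ++ "k"]
22. n12.wid = -6  [terminal]
23. n11.hot = 10  [10]
24. n11.acc = true  [c.wid > -7]
25. n13.wid = 12  [terminal]
26. n10.cnt = 10  [A.hot * -2 + 30]
27. n0.off = -5  [len(b.live) - 7]
28. n0.fin = false  [S.tag > 29]

22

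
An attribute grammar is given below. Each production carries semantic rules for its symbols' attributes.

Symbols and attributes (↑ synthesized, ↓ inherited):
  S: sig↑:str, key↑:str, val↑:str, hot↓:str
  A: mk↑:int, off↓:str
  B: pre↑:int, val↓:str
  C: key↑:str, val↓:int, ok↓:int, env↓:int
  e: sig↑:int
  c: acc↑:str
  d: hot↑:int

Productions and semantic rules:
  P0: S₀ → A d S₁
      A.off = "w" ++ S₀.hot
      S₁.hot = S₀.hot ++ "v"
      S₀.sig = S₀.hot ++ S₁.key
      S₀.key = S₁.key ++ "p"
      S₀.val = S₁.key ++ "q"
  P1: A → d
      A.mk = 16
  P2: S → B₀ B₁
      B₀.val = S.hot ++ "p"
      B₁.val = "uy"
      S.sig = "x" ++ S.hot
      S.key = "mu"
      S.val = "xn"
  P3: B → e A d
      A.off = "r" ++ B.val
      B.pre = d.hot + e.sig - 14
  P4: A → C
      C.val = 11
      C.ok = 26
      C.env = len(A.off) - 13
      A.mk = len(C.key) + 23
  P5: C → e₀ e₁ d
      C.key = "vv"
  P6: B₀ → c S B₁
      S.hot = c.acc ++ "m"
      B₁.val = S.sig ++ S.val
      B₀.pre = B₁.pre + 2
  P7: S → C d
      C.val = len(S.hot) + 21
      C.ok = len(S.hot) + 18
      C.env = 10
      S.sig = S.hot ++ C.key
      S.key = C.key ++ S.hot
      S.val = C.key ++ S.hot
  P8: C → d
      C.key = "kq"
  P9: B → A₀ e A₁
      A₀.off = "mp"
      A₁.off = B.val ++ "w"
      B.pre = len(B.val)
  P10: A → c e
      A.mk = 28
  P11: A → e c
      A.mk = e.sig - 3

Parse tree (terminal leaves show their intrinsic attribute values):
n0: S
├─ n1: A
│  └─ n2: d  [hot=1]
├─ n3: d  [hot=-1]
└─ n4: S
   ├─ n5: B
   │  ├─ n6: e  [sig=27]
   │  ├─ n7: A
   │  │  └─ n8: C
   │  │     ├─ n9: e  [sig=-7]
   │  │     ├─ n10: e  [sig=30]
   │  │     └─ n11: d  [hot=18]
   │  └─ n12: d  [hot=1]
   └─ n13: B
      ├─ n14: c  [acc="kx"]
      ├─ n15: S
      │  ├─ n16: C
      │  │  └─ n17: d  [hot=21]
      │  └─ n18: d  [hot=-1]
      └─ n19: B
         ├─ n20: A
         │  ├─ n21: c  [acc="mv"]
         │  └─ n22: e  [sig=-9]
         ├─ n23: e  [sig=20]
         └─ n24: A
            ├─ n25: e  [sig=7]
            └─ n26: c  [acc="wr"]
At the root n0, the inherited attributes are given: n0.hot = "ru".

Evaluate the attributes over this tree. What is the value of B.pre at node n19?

1. n0.hot = "ru"  [given at root]
2. n1.off = "wru"  ["w" ++ S₀.hot]
3. n2.hot = 1  [terminal]
4. n1.mk = 16  [16]
5. n3.hot = -1  [terminal]
6. n4.hot = "ruv"  [S₀.hot ++ "v"]
7. n5.val = "ruvp"  [S.hot ++ "p"]
8. n6.sig = 27  [terminal]
9. n7.off = "rruvp"  ["r" ++ B.val]
10. n8.val = 11  [11]
11. n8.ok = 26  [26]
12. n8.env = -8  [len(A.off) - 13]
13. n9.sig = -7  [terminal]
14. n10.sig = 30  [terminal]
15. n11.hot = 18  [terminal]
16. n8.key = "vv"  ["vv"]
17. n7.mk = 25  [len(C.key) + 23]
18. n12.hot = 1  [terminal]
19. n5.pre = 14  [d.hot + e.sig - 14]
20. n13.val = "uy"  ["uy"]
21. n14.acc = "kx"  [terminal]
22. n15.hot = "kxm"  [c.acc ++ "m"]
23. n16.val = 24  [len(S.hot) + 21]
24. n16.ok = 21  [len(S.hot) + 18]
25. n16.env = 10  [10]
26. n17.hot = 21  [terminal]
27. n16.key = "kq"  ["kq"]
28. n18.hot = -1  [terminal]
29. n15.sig = "kxmkq"  [S.hot ++ C.key]
30. n15.key = "kqkxm"  [C.key ++ S.hot]
31. n15.val = "kqkxm"  [C.key ++ S.hot]
32. n19.val = "kxmkqkqkxm"  [S.sig ++ S.val]
33. n20.off = "mp"  ["mp"]
34. n21.acc = "mv"  [terminal]
35. n22.sig = -9  [terminal]
36. n20.mk = 28  [28]
37. n23.sig = 20  [terminal]
38. n24.off = "kxmkqkqkxmw"  [B.val ++ "w"]
39. n25.sig = 7  [terminal]
40. n26.acc = "wr"  [terminal]
41. n24.mk = 4  [e.sig - 3]
42. n19.pre = 10  [len(B.val)]
43. n13.pre = 12  [B₁.pre + 2]
44. n4.sig = "xruv"  ["x" ++ S.hot]
45. n4.key = "mu"  ["mu"]
46. n4.val = "xn"  ["xn"]
47. n0.sig = "rumu"  [S₀.hot ++ S₁.key]
48. n0.key = "mup"  [S₁.key ++ "p"]
49. n0.val = "muq"  [S₁.key ++ "q"]

10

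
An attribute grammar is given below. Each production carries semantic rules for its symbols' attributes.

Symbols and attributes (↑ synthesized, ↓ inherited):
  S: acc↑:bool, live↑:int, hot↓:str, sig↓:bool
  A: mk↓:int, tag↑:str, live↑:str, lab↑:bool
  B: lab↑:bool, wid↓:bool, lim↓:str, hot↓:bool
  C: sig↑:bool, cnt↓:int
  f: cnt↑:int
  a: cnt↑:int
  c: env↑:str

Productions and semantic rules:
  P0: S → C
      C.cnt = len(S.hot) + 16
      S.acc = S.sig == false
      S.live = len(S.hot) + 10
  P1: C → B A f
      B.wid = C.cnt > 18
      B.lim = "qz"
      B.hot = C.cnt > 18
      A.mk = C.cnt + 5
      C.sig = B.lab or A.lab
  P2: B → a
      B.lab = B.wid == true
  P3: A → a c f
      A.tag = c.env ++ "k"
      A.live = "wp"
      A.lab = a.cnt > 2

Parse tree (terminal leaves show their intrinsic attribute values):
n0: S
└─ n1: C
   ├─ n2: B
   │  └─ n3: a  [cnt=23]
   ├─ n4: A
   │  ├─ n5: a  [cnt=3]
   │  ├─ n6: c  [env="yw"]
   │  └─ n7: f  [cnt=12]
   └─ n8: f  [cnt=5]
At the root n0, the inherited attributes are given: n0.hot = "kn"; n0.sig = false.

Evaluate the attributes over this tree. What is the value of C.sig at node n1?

1. n0.hot = "kn"  [given at root]
2. n0.sig = false  [given at root]
3. n1.cnt = 18  [len(S.hot) + 16]
4. n2.wid = false  [C.cnt > 18]
5. n2.lim = "qz"  ["qz"]
6. n2.hot = false  [C.cnt > 18]
7. n3.cnt = 23  [terminal]
8. n2.lab = false  [B.wid == true]
9. n4.mk = 23  [C.cnt + 5]
10. n5.cnt = 3  [terminal]
11. n6.env = "yw"  [terminal]
12. n7.cnt = 12  [terminal]
13. n4.tag = "ywk"  [c.env ++ "k"]
14. n4.live = "wp"  ["wp"]
15. n4.lab = true  [a.cnt > 2]
16. n8.cnt = 5  [terminal]
17. n1.sig = true  [B.lab or A.lab]
18. n0.acc = true  [S.sig == false]
19. n0.live = 12  [len(S.hot) + 10]

true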